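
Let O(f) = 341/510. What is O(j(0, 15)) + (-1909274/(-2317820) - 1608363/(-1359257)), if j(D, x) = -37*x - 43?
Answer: 107477521054778/40169041511685 ≈ 2.6756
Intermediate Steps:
j(D, x) = -43 - 37*x
O(f) = 341/510 (O(f) = 341*(1/510) = 341/510)
O(j(0, 15)) + (-1909274/(-2317820) - 1608363/(-1359257)) = 341/510 + (-1909274/(-2317820) - 1608363/(-1359257)) = 341/510 + (-1909274*(-1/2317820) - 1608363*(-1/1359257)) = 341/510 + (954637/1158910 + 1608363/1359257) = 341/510 + 3161544989039/1575256529870 = 107477521054778/40169041511685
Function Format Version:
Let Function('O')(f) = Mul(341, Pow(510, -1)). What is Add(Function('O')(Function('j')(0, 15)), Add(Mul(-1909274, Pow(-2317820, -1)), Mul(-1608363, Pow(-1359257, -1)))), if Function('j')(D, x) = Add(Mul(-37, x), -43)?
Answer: Rational(107477521054778, 40169041511685) ≈ 2.6756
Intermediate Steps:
Function('j')(D, x) = Add(-43, Mul(-37, x))
Function('O')(f) = Rational(341, 510) (Function('O')(f) = Mul(341, Rational(1, 510)) = Rational(341, 510))
Add(Function('O')(Function('j')(0, 15)), Add(Mul(-1909274, Pow(-2317820, -1)), Mul(-1608363, Pow(-1359257, -1)))) = Add(Rational(341, 510), Add(Mul(-1909274, Pow(-2317820, -1)), Mul(-1608363, Pow(-1359257, -1)))) = Add(Rational(341, 510), Add(Mul(-1909274, Rational(-1, 2317820)), Mul(-1608363, Rational(-1, 1359257)))) = Add(Rational(341, 510), Add(Rational(954637, 1158910), Rational(1608363, 1359257))) = Add(Rational(341, 510), Rational(3161544989039, 1575256529870)) = Rational(107477521054778, 40169041511685)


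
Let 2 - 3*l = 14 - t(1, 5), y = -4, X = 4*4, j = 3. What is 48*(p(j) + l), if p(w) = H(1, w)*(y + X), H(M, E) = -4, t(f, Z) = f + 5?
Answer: -2400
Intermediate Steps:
t(f, Z) = 5 + f
X = 16
l = -2 (l = ⅔ - (14 - (5 + 1))/3 = ⅔ - (14 - 1*6)/3 = ⅔ - (14 - 6)/3 = ⅔ - ⅓*8 = ⅔ - 8/3 = -2)
p(w) = -48 (p(w) = -4*(-4 + 16) = -4*12 = -48)
48*(p(j) + l) = 48*(-48 - 2) = 48*(-50) = -2400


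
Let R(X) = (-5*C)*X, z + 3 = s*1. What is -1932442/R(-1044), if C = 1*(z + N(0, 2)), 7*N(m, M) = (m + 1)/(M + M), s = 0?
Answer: 13527094/108315 ≈ 124.89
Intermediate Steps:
N(m, M) = (1 + m)/(14*M) (N(m, M) = ((m + 1)/(M + M))/7 = ((1 + m)/((2*M)))/7 = ((1 + m)*(1/(2*M)))/7 = ((1 + m)/(2*M))/7 = (1 + m)/(14*M))
z = -3 (z = -3 + 0*1 = -3 + 0 = -3)
C = -83/28 (C = 1*(-3 + (1/14)*(1 + 0)/2) = 1*(-3 + (1/14)*(1/2)*1) = 1*(-3 + 1/28) = 1*(-83/28) = -83/28 ≈ -2.9643)
R(X) = 415*X/28 (R(X) = (-5*(-83/28))*X = 415*X/28)
-1932442/R(-1044) = -1932442/((415/28)*(-1044)) = -1932442/(-108315/7) = -1932442*(-7/108315) = 13527094/108315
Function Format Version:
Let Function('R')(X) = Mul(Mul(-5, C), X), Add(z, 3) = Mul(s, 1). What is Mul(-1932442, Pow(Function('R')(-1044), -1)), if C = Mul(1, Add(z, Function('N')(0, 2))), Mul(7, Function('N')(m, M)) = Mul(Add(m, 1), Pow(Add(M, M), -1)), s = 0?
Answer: Rational(13527094, 108315) ≈ 124.89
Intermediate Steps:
Function('N')(m, M) = Mul(Rational(1, 14), Pow(M, -1), Add(1, m)) (Function('N')(m, M) = Mul(Rational(1, 7), Mul(Add(m, 1), Pow(Add(M, M), -1))) = Mul(Rational(1, 7), Mul(Add(1, m), Pow(Mul(2, M), -1))) = Mul(Rational(1, 7), Mul(Add(1, m), Mul(Rational(1, 2), Pow(M, -1)))) = Mul(Rational(1, 7), Mul(Rational(1, 2), Pow(M, -1), Add(1, m))) = Mul(Rational(1, 14), Pow(M, -1), Add(1, m)))
z = -3 (z = Add(-3, Mul(0, 1)) = Add(-3, 0) = -3)
C = Rational(-83, 28) (C = Mul(1, Add(-3, Mul(Rational(1, 14), Pow(2, -1), Add(1, 0)))) = Mul(1, Add(-3, Mul(Rational(1, 14), Rational(1, 2), 1))) = Mul(1, Add(-3, Rational(1, 28))) = Mul(1, Rational(-83, 28)) = Rational(-83, 28) ≈ -2.9643)
Function('R')(X) = Mul(Rational(415, 28), X) (Function('R')(X) = Mul(Mul(-5, Rational(-83, 28)), X) = Mul(Rational(415, 28), X))
Mul(-1932442, Pow(Function('R')(-1044), -1)) = Mul(-1932442, Pow(Mul(Rational(415, 28), -1044), -1)) = Mul(-1932442, Pow(Rational(-108315, 7), -1)) = Mul(-1932442, Rational(-7, 108315)) = Rational(13527094, 108315)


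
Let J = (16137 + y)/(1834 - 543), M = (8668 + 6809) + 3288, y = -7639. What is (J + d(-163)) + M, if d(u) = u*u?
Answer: 58534692/1291 ≈ 45341.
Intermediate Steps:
M = 18765 (M = 15477 + 3288 = 18765)
d(u) = u**2
J = 8498/1291 (J = (16137 - 7639)/(1834 - 543) = 8498/1291 ≈ 6.5825)
(J + d(-163)) + M = (8498/1291 + (-163)**2) + 18765 = (8498/1291 + 26569) + 18765 = 34309077/1291 + 18765 = 58534692/1291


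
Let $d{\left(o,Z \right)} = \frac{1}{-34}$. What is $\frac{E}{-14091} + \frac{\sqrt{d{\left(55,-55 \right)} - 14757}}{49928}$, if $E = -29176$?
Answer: $\frac{4168}{2013} + \frac{i \sqrt{17059126}}{1697552} \approx 2.0705 + 0.0024331 i$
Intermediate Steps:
$d{\left(o,Z \right)} = - \frac{1}{34}$
$\frac{E}{-14091} + \frac{\sqrt{d{\left(55,-55 \right)} - 14757}}{49928} = - \frac{29176}{-14091} + \frac{\sqrt{- \frac{1}{34} - 14757}}{49928} = \left(-29176\right) \left(- \frac{1}{14091}\right) + \sqrt{- \frac{501739}{34}} \cdot \frac{1}{49928} = \frac{4168}{2013} + \frac{i \sqrt{17059126}}{34} \cdot \frac{1}{49928} = \frac{4168}{2013} + \frac{i \sqrt{17059126}}{1697552}$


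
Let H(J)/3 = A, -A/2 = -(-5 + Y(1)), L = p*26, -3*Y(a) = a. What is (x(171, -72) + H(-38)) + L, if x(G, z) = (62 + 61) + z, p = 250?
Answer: 6519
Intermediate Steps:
Y(a) = -a/3
x(G, z) = 123 + z
L = 6500 (L = 250*26 = 6500)
A = -32/3 (A = -(-2)*(-5 - ⅓*1) = -(-2)*(-5 - ⅓) = -(-2)*(-16)/3 = -2*16/3 = -32/3 ≈ -10.667)
H(J) = -32 (H(J) = 3*(-32/3) = -32)
(x(171, -72) + H(-38)) + L = ((123 - 72) - 32) + 6500 = (51 - 32) + 6500 = 19 + 6500 = 6519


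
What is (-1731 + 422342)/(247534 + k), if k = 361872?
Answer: 420611/609406 ≈ 0.69020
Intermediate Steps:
(-1731 + 422342)/(247534 + k) = (-1731 + 422342)/(247534 + 361872) = 420611/609406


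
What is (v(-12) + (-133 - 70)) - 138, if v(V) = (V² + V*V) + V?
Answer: -65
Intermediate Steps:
v(V) = V + 2*V² (v(V) = (V² + V²) + V = 2*V² + V = V + 2*V²)
(v(-12) + (-133 - 70)) - 138 = (-12*(1 + 2*(-12)) + (-133 - 70)) - 138 = (-12*(1 - 24) - 203) - 138 = (-12*(-23) - 203) - 138 = (276 - 203) - 138 = 73 - 138 = -65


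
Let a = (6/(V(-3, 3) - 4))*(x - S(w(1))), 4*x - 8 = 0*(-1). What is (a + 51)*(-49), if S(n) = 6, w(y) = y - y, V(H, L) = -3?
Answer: -2667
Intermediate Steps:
x = 2 (x = 2 + (0*(-1))/4 = 2 + (¼)*0 = 2 + 0 = 2)
w(y) = 0
a = 24/7 (a = (6/(-3 - 4))*(2 - 1*6) = (6/(-7))*(2 - 6) = -⅐*6*(-4) = -6/7*(-4) = 24/7 ≈ 3.4286)
(a + 51)*(-49) = (24/7 + 51)*(-49) = (381/7)*(-49) = -2667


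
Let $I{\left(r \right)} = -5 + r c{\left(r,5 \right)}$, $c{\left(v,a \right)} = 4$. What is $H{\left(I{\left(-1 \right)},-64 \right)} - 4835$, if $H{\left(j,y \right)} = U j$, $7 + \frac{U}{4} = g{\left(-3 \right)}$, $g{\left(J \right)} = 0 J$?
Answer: $-4583$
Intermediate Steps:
$g{\left(J \right)} = 0$
$U = -28$ ($U = -28 + 4 \cdot 0 = -28 + 0 = -28$)
$I{\left(r \right)} = -5 + 4 r$ ($I{\left(r \right)} = -5 + r 4 = -5 + 4 r$)
$H{\left(j,y \right)} = - 28 j$
$H{\left(I{\left(-1 \right)},-64 \right)} - 4835 = - 28 \left(-5 + 4 \left(-1\right)\right) - 4835 = - 28 \left(-5 - 4\right) - 4835 = \left(-28\right) \left(-9\right) - 4835 = 252 - 4835 = -4583$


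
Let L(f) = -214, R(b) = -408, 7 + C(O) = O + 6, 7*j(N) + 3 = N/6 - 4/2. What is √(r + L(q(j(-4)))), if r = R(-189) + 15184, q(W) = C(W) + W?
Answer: 3*√1618 ≈ 120.67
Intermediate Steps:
j(N) = -5/7 + N/42 (j(N) = -3/7 + (N/6 - 4/2)/7 = -3/7 + (N*(⅙) - 4*½)/7 = -3/7 + (N/6 - 2)/7 = -3/7 + (-2 + N/6)/7 = -3/7 + (-2/7 + N/42) = -5/7 + N/42)
C(O) = -1 + O (C(O) = -7 + (O + 6) = -7 + (6 + O) = -1 + O)
q(W) = -1 + 2*W (q(W) = (-1 + W) + W = -1 + 2*W)
r = 14776 (r = -408 + 15184 = 14776)
√(r + L(q(j(-4)))) = √(14776 - 214) = √14562 = 3*√1618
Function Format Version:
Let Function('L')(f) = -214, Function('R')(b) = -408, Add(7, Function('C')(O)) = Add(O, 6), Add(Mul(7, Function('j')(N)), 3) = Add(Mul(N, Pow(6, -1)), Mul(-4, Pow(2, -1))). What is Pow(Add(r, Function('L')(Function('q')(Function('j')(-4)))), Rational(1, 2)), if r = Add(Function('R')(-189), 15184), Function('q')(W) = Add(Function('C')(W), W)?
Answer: Mul(3, Pow(1618, Rational(1, 2))) ≈ 120.67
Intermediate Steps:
Function('j')(N) = Add(Rational(-5, 7), Mul(Rational(1, 42), N)) (Function('j')(N) = Add(Rational(-3, 7), Mul(Rational(1, 7), Add(Mul(N, Pow(6, -1)), Mul(-4, Pow(2, -1))))) = Add(Rational(-3, 7), Mul(Rational(1, 7), Add(Mul(N, Rational(1, 6)), Mul(-4, Rational(1, 2))))) = Add(Rational(-3, 7), Mul(Rational(1, 7), Add(Mul(Rational(1, 6), N), -2))) = Add(Rational(-3, 7), Mul(Rational(1, 7), Add(-2, Mul(Rational(1, 6), N)))) = Add(Rational(-3, 7), Add(Rational(-2, 7), Mul(Rational(1, 42), N))) = Add(Rational(-5, 7), Mul(Rational(1, 42), N)))
Function('C')(O) = Add(-1, O) (Function('C')(O) = Add(-7, Add(O, 6)) = Add(-7, Add(6, O)) = Add(-1, O))
Function('q')(W) = Add(-1, Mul(2, W)) (Function('q')(W) = Add(Add(-1, W), W) = Add(-1, Mul(2, W)))
r = 14776 (r = Add(-408, 15184) = 14776)
Pow(Add(r, Function('L')(Function('q')(Function('j')(-4)))), Rational(1, 2)) = Pow(Add(14776, -214), Rational(1, 2)) = Pow(14562, Rational(1, 2)) = Mul(3, Pow(1618, Rational(1, 2)))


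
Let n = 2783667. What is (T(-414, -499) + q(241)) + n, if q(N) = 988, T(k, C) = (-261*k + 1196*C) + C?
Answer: 2295406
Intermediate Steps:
T(k, C) = -261*k + 1197*C
(T(-414, -499) + q(241)) + n = ((-261*(-414) + 1197*(-499)) + 988) + 2783667 = ((108054 - 597303) + 988) + 2783667 = (-489249 + 988) + 2783667 = -488261 + 2783667 = 2295406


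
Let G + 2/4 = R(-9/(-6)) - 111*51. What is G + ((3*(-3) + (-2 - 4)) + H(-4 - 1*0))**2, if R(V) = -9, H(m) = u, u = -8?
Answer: -10283/2 ≈ -5141.5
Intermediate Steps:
H(m) = -8
G = -11341/2 (G = -1/2 + (-9 - 111*51) = -1/2 + (-9 - 5661) = -1/2 - 5670 = -11341/2 ≈ -5670.5)
G + ((3*(-3) + (-2 - 4)) + H(-4 - 1*0))**2 = -11341/2 + ((3*(-3) + (-2 - 4)) - 8)**2 = -11341/2 + ((-9 - 6) - 8)**2 = -11341/2 + (-15 - 8)**2 = -11341/2 + (-23)**2 = -11341/2 + 529 = -10283/2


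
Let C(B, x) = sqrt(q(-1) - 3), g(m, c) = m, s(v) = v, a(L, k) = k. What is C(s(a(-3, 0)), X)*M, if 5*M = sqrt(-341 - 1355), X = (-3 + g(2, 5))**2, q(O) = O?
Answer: -8*sqrt(106)/5 ≈ -16.473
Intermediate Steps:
X = 1 (X = (-3 + 2)**2 = (-1)**2 = 1)
M = 4*I*sqrt(106)/5 (M = sqrt(-341 - 1355)/5 = sqrt(-1696)/5 = (4*I*sqrt(106))/5 = 4*I*sqrt(106)/5 ≈ 8.2365*I)
C(B, x) = 2*I (C(B, x) = sqrt(-1 - 3) = sqrt(-4) = 2*I)
C(s(a(-3, 0)), X)*M = (2*I)*(4*I*sqrt(106)/5) = -8*sqrt(106)/5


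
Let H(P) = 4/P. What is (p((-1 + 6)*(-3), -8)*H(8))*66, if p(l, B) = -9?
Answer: -297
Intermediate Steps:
(p((-1 + 6)*(-3), -8)*H(8))*66 = -36/8*66 = -9*½*66 = -9/2*66 = -297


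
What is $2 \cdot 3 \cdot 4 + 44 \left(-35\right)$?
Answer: $-1516$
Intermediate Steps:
$2 \cdot 3 \cdot 4 + 44 \left(-35\right) = 6 \cdot 4 - 1540 = 24 - 1540 = -1516$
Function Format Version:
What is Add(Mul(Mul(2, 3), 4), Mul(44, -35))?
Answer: -1516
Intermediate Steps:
Add(Mul(Mul(2, 3), 4), Mul(44, -35)) = Add(Mul(6, 4), -1540) = Add(24, -1540) = -1516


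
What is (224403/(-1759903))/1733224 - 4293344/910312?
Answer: -1637001708878722663/347091282778263608 ≈ -4.7163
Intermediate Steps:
(224403/(-1759903))/1733224 - 4293344/910312 = (224403*(-1/1759903))*(1/1733224) - 4293344*1/910312 = -224403/1759903*1/1733224 - 536668/113789 = -224403/3050306117272 - 536668/113789 = -1637001708878722663/347091282778263608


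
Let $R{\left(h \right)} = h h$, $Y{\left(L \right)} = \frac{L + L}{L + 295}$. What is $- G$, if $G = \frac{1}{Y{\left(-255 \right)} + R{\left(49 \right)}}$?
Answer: $- \frac{4}{9553} \approx -0.00041872$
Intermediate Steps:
$Y{\left(L \right)} = \frac{2 L}{295 + L}$
$R{\left(h \right)} = h^{2}$
$G = \frac{4}{9553}$ ($G = \frac{1}{2 \left(-255\right) \frac{1}{295 - 255} + 49^{2}} = \frac{1}{2 \left(-255\right) \frac{1}{40} + 2401} = \frac{1}{- \frac{51}{4} + 2401} = \frac{1}{\frac{9553}{4}} = \frac{4}{9553} \approx 0.00041872$)
$- G = \left(-1\right) \frac{4}{9553} = - \frac{4}{9553}$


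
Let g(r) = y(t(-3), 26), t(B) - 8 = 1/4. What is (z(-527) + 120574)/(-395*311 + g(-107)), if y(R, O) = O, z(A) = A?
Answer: -120047/122819 ≈ -0.97743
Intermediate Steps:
t(B) = 33/4 (t(B) = 8 + 1/4 = 8 + ¼ = 33/4)
g(r) = 26
(z(-527) + 120574)/(-395*311 + g(-107)) = (-527 + 120574)/(-395*311 + 26) = 120047/(-122845 + 26) = 120047/(-122819) = 120047*(-1/122819) = -120047/122819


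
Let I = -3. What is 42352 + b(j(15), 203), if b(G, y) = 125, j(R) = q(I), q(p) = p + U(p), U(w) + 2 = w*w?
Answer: 42477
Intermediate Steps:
U(w) = -2 + w**2 (U(w) = -2 + w*w = -2 + w**2)
q(p) = -2 + p + p**2 (q(p) = p + (-2 + p**2) = -2 + p + p**2)
j(R) = 4 (j(R) = -2 - 3 + (-3)**2 = -2 - 3 + 9 = 4)
42352 + b(j(15), 203) = 42352 + 125 = 42477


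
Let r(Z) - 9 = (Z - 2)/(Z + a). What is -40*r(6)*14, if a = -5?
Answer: -7280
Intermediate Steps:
r(Z) = 9 + (-2 + Z)/(-5 + Z) (r(Z) = 9 + (Z - 2)/(Z - 5) = 9 + (-2 + Z)/(-5 + Z))
-40*r(6)*14 = -40*(-47 + 10*6)/(-5 + 6)*14 = -40*(-47 + 60)/1*14 = -40*13*14 = -520*14 = -7280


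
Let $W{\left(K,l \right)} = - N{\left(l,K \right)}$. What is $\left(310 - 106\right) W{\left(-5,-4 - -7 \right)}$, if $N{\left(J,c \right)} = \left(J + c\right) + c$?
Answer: $1428$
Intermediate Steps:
$N{\left(J,c \right)} = J + 2 c$
$W{\left(K,l \right)} = - l - 2 K$ ($W{\left(K,l \right)} = - (l + 2 K) = - l - 2 K$)
$\left(310 - 106\right) W{\left(-5,-4 - -7 \right)} = \left(310 - 106\right) \left(- (-4 - -7) - -10\right) = 204 \left(- (-4 + 7) + 10\right) = 204 \left(\left(-1\right) 3 + 10\right) = 204 \left(-3 + 10\right) = 204 \cdot 7 = 1428$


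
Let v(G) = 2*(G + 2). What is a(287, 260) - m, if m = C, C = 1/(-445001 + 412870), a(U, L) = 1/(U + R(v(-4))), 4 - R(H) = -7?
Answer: 32429/9575038 ≈ 0.0033868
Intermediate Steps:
v(G) = 4 + 2*G (v(G) = 2*(2 + G) = 4 + 2*G)
R(H) = 11 (R(H) = 4 - 1*(-7) = 4 + 7 = 11)
a(U, L) = 1/(11 + U) (a(U, L) = 1/(U + 11) = 1/(11 + U))
C = -1/32131 (C = 1/(-32131) = -1/32131 ≈ -3.1123e-5)
m = -1/32131 ≈ -3.1123e-5
a(287, 260) - m = 1/(11 + 287) - 1*(-1/32131) = 1/298 + 1/32131 = 32429/9575038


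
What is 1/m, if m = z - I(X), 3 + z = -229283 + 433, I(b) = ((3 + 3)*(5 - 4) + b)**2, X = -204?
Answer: -1/268057 ≈ -3.7306e-6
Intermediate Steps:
I(b) = (6 + b)**2 (I(b) = (6*1 + b)**2 = (6 + b)**2)
z = -228853 (z = -3 + (-229283 + 433) = -3 - 228850 = -228853)
m = -268057 (m = -228853 - (6 - 204)**2 = -228853 - 1*(-198)**2 = -228853 - 1*39204 = -228853 - 39204 = -268057)
1/m = 1/(-268057) = -1/268057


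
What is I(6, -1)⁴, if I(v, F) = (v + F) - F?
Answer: 1296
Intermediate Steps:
I(v, F) = v (I(v, F) = (F + v) - F = v)
I(6, -1)⁴ = 6⁴ = 1296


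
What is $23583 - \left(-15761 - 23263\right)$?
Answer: $62607$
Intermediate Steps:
$23583 - \left(-15761 - 23263\right) = 23583 - -39024 = 23583 + 39024 = 62607$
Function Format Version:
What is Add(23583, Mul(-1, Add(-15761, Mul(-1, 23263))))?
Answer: 62607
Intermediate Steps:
Add(23583, Mul(-1, Add(-15761, Mul(-1, 23263)))) = Add(23583, Mul(-1, Add(-15761, -23263))) = Add(23583, Mul(-1, -39024)) = Add(23583, 39024) = 62607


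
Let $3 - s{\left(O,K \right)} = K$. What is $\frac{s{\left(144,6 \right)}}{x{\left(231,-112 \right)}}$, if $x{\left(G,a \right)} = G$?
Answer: $- \frac{1}{77} \approx -0.012987$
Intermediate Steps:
$s{\left(O,K \right)} = 3 - K$
$\frac{s{\left(144,6 \right)}}{x{\left(231,-112 \right)}} = \frac{3 - 6}{231} = \left(3 - 6\right) \frac{1}{231} = \left(-3\right) \frac{1}{231} = - \frac{1}{77}$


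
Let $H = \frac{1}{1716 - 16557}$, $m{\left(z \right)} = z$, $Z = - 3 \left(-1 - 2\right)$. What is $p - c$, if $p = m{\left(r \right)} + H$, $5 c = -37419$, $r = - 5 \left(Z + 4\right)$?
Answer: $\frac{550512049}{74205} \approx 7418.8$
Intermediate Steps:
$Z = 9$ ($Z = \left(-3\right) \left(-3\right) = 9$)
$r = -65$ ($r = - 5 \left(9 + 4\right) = \left(-5\right) 13 = -65$)
$H = - \frac{1}{14841}$ ($H = \frac{1}{-14841} = - \frac{1}{14841} \approx -6.7381 \cdot 10^{-5}$)
$c = - \frac{37419}{5}$ ($c = \frac{1}{5} \left(-37419\right) = - \frac{37419}{5} \approx -7483.8$)
$p = - \frac{964666}{14841}$ ($p = -65 - \frac{1}{14841} = - \frac{964666}{14841} \approx -65.0$)
$p - c = - \frac{964666}{14841} - - \frac{37419}{5} = - \frac{964666}{14841} + \frac{37419}{5} = \frac{550512049}{74205}$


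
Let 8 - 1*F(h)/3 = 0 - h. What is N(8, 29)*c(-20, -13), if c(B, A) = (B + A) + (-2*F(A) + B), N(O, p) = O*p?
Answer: -5336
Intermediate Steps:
F(h) = 24 + 3*h (F(h) = 24 - 3*(0 - h) = 24 - (-3)*h = 24 + 3*h)
c(B, A) = -48 - 5*A + 2*B (c(B, A) = (B + A) + (-2*(24 + 3*A) + B) = (A + B) + ((-48 - 6*A) + B) = (A + B) + (-48 + B - 6*A) = -48 - 5*A + 2*B)
N(8, 29)*c(-20, -13) = (8*29)*(-48 - 5*(-13) + 2*(-20)) = 232*(-48 + 65 - 40) = 232*(-23) = -5336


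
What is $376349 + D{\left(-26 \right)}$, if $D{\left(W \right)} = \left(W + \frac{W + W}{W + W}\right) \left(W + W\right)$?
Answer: $377649$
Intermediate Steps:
$D{\left(W \right)} = 2 W \left(1 + W\right)$ ($D{\left(W \right)} = \left(W + \frac{2 W}{2 W}\right) 2 W = \left(W + 2 W \frac{1}{2 W}\right) 2 W = \left(W + 1\right) 2 W = \left(1 + W\right) 2 W = 2 W \left(1 + W\right)$)
$376349 + D{\left(-26 \right)} = 376349 + 2 \left(-26\right) \left(1 - 26\right) = 376349 + 2 \left(-26\right) \left(-25\right) = 376349 + 1300 = 377649$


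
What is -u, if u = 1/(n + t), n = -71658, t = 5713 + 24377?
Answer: 1/41568 ≈ 2.4057e-5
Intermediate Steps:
t = 30090
u = -1/41568 (u = 1/(-71658 + 30090) = 1/(-41568) = -1/41568 ≈ -2.4057e-5)
-u = -1*(-1/41568) = 1/41568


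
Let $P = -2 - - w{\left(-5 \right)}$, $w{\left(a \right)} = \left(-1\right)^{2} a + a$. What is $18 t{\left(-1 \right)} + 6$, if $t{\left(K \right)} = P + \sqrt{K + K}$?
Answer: $-210 + 18 i \sqrt{2} \approx -210.0 + 25.456 i$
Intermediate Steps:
$w{\left(a \right)} = 2 a$ ($w{\left(a \right)} = 1 a + a = a + a = 2 a$)
$P = -12$ ($P = -2 - - 2 \left(-5\right) = -2 - \left(-1\right) \left(-10\right) = -2 - 10 = -12$)
$t{\left(K \right)} = -12 + \sqrt{2} \sqrt{K}$ ($t{\left(K \right)} = -12 + \sqrt{K + K} = -12 + \sqrt{2 K} = -12 + \sqrt{2} \sqrt{K}$)
$18 t{\left(-1 \right)} + 6 = 18 \left(-12 + \sqrt{2} \sqrt{-1}\right) + 6 = 18 \left(-12 + \sqrt{2} i\right) + 6 = 18 \left(-12 + i \sqrt{2}\right) + 6 = \left(-216 + 18 i \sqrt{2}\right) + 6 = -210 + 18 i \sqrt{2}$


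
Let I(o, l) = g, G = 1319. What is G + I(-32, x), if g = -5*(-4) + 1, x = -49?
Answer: 1340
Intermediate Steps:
g = 21 (g = 20 + 1 = 21)
I(o, l) = 21
G + I(-32, x) = 1319 + 21 = 1340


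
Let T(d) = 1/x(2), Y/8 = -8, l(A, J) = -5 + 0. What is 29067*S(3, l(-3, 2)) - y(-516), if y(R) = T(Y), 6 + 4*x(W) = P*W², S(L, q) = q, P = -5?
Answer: -1889353/13 ≈ -1.4533e+5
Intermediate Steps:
l(A, J) = -5
Y = -64 (Y = 8*(-8) = -64)
x(W) = -3/2 - 5*W²/4 (x(W) = -3/2 + (-5*W²)/4 = -3/2 - 5*W²/4)
T(d) = -2/13 (T(d) = 1/(-3/2 - 5/4*2²) = 1/(-3/2 - 5/4*4) = 1/(-3/2 - 5) = 1/(-13/2) = -2/13)
y(R) = -2/13
29067*S(3, l(-3, 2)) - y(-516) = 29067*(-5) - 1*(-2/13) = -145335 + 2/13 = -1889353/13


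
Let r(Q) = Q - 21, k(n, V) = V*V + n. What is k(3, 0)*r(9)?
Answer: -36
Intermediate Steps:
k(n, V) = n + V**2 (k(n, V) = V**2 + n = n + V**2)
r(Q) = -21 + Q
k(3, 0)*r(9) = (3 + 0**2)*(-21 + 9) = (3 + 0)*(-12) = 3*(-12) = -36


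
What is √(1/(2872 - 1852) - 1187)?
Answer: I*√308738445/510 ≈ 34.453*I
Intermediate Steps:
√(1/(2872 - 1852) - 1187) = √(1/1020 - 1187) = √(-1210739/1020) = I*√308738445/510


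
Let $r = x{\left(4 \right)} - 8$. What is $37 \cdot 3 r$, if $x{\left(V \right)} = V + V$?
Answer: $0$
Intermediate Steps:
$x{\left(V \right)} = 2 V$
$r = 0$ ($r = 2 \cdot 4 - 8 = 8 - 8 = 0$)
$37 \cdot 3 r = 37 \cdot 3 \cdot 0 = 111 \cdot 0 = 0$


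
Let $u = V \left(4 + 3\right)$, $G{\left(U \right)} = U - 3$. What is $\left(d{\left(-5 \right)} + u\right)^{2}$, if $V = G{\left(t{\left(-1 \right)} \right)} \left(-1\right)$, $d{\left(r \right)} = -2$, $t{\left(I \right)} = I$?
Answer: $676$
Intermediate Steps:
$G{\left(U \right)} = -3 + U$
$V = 4$ ($V = \left(-3 - 1\right) \left(-1\right) = \left(-4\right) \left(-1\right) = 4$)
$u = 28$ ($u = 4 \left(4 + 3\right) = 4 \cdot 7 = 28$)
$\left(d{\left(-5 \right)} + u\right)^{2} = \left(-2 + 28\right)^{2} = 26^{2} = 676$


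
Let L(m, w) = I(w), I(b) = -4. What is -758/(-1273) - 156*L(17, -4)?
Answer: 795110/1273 ≈ 624.60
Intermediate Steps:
L(m, w) = -4
-758/(-1273) - 156*L(17, -4) = -758/(-1273) - 156*(-4) = -758*(-1/1273) + 624 = 758/1273 + 624 = 795110/1273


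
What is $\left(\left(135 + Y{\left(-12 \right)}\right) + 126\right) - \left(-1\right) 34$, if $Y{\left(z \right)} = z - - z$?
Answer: $271$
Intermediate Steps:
$Y{\left(z \right)} = 2 z$ ($Y{\left(z \right)} = z + z = 2 z$)
$\left(\left(135 + Y{\left(-12 \right)}\right) + 126\right) - \left(-1\right) 34 = \left(\left(135 + 2 \left(-12\right)\right) + 126\right) - \left(-1\right) 34 = \left(\left(135 - 24\right) + 126\right) - -34 = \left(111 + 126\right) + 34 = 237 + 34 = 271$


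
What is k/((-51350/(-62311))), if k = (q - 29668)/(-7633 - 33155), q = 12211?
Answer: 32962519/63468600 ≈ 0.51935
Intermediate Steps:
k = 529/1236 (k = (12211 - 29668)/(-7633 - 33155) = -17457/(-40788) = -17457*(-1/40788) = 529/1236 ≈ 0.42799)
k/((-51350/(-62311))) = 529/(1236*((-51350/(-62311)))) = 529/(1236*((-51350*(-1/62311)))) = 529/(1236*(51350/62311)) = (529/1236)*(62311/51350) = 32962519/63468600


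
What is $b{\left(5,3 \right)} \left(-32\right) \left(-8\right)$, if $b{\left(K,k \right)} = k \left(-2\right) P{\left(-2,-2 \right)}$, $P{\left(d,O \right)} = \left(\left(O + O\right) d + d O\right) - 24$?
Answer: $18432$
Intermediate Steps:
$P{\left(d,O \right)} = -24 + 3 O d$ ($P{\left(d,O \right)} = \left(2 O d + O d\right) - 24 = 3 O d - 24 = -24 + 3 O d$)
$b{\left(K,k \right)} = 24 k$ ($b{\left(K,k \right)} = k \left(-2\right) \left(-24 + 3 \left(-2\right) \left(-2\right)\right) = - 2 k \left(-24 + 12\right) = - 2 k \left(-12\right) = 24 k$)
$b{\left(5,3 \right)} \left(-32\right) \left(-8\right) = 24 \cdot 3 \left(-32\right) \left(-8\right) = 72 \left(-32\right) \left(-8\right) = \left(-2304\right) \left(-8\right) = 18432$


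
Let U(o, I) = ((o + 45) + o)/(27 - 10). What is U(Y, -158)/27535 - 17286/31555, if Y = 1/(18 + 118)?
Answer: -110024948341/200882033060 ≈ -0.54771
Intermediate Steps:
Y = 1/136 ≈ 0.0073529
U(o, I) = 45/17 + 2*o/17 (U(o, I) = ((45 + o) + o)/17 = (45 + 2*o)*(1/17) = 45/17 + 2*o/17)
U(Y, -158)/27535 - 17286/31555 = (45/17 + (2/17)*(1/136))/27535 - 17286/31555 = (45/17 + 1/1156)*(1/27535) - 17286*1/31555 = (3061/1156)*(1/27535) - 17286/31555 = 3061/31830460 - 17286/31555 = -110024948341/200882033060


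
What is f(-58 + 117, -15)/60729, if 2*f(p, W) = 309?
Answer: 103/40486 ≈ 0.0025441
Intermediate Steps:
f(p, W) = 309/2 (f(p, W) = (½)*309 = 309/2)
f(-58 + 117, -15)/60729 = (309/2)/60729 = (309/2)*(1/60729) = 103/40486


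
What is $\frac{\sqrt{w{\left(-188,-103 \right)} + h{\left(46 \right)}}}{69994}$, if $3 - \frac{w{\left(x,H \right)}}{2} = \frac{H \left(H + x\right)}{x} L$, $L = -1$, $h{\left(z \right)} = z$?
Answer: $\frac{i \sqrt{2357990}}{6579436} \approx 0.00023339 i$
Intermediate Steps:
$w{\left(x,H \right)} = 6 + \frac{2 H \left(H + x\right)}{x}$ ($w{\left(x,H \right)} = 6 - 2 \frac{H \left(H + x\right)}{x} \left(-1\right) = 6 - 2 \left(- \frac{H \left(H + x\right)}{x}\right) = 6 + \frac{2 H \left(H + x\right)}{x}$)
$\frac{\sqrt{w{\left(-188,-103 \right)} + h{\left(46 \right)}}}{69994} = \frac{\sqrt{\left(6 + 2 \left(-103\right) + \frac{2 \left(-103\right)^{2}}{-188}\right) + 46}}{69994} = \sqrt{\left(6 - 206 + 2 \cdot 10609 \left(- \frac{1}{188}\right)\right) + 46} \cdot \frac{1}{69994} = \sqrt{\left(6 - 206 - \frac{10609}{94}\right) + 46} \cdot \frac{1}{69994} = \sqrt{- \frac{29409}{94} + 46} \cdot \frac{1}{69994} = \sqrt{- \frac{25085}{94}} \cdot \frac{1}{69994} = \frac{i \sqrt{2357990}}{94} \cdot \frac{1}{69994} = \frac{i \sqrt{2357990}}{6579436}$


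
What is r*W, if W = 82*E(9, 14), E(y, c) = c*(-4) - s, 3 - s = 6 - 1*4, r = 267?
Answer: -1247958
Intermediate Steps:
s = 1 (s = 3 - (6 - 1*4) = 3 - (6 - 4) = 3 - 1*2 = 3 - 2 = 1)
E(y, c) = -1 - 4*c (E(y, c) = c*(-4) - 1*1 = -4*c - 1 = -1 - 4*c)
W = -4674 (W = 82*(-1 - 4*14) = 82*(-1 - 56) = 82*(-57) = -4674)
r*W = 267*(-4674) = -1247958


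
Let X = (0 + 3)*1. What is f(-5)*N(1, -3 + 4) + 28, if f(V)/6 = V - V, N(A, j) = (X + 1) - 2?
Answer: 28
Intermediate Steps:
X = 3 (X = 3*1 = 3)
N(A, j) = 2 (N(A, j) = (3 + 1) - 2 = 4 - 2 = 2)
f(V) = 0 (f(V) = 6*(V - V) = 6*0 = 0)
f(-5)*N(1, -3 + 4) + 28 = 0*2 + 28 = 0 + 28 = 28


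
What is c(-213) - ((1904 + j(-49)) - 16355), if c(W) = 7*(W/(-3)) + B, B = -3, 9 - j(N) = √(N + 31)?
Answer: 14936 + 3*I*√2 ≈ 14936.0 + 4.2426*I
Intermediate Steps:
j(N) = 9 - √(31 + N) (j(N) = 9 - √(N + 31) = 9 - √(31 + N))
c(W) = -3 - 7*W/3 (c(W) = 7*(W/(-3)) - 3 = 7*(W*(-⅓)) - 3 = 7*(-W/3) - 3 = -7*W/3 - 3 = -3 - 7*W/3)
c(-213) - ((1904 + j(-49)) - 16355) = (-3 - 7/3*(-213)) - ((1904 + (9 - √(31 - 49))) - 16355) = (-3 + 497) - ((1904 + (9 - √(-18))) - 16355) = 494 - ((1904 + (9 - 3*I*√2)) - 16355) = 494 - ((1913 - 3*I*√2) - 16355) = 494 - (-14442 - 3*I*√2) = 494 + (14442 + 3*I*√2) = 14936 + 3*I*√2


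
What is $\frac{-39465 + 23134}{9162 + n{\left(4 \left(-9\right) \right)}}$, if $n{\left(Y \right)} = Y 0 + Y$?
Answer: $- \frac{16331}{9126} \approx -1.7895$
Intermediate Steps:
$n{\left(Y \right)} = Y$ ($n{\left(Y \right)} = 0 + Y = Y$)
$\frac{-39465 + 23134}{9162 + n{\left(4 \left(-9\right) \right)}} = \frac{-39465 + 23134}{9162 + 4 \left(-9\right)} = - \frac{16331}{9162 - 36} = - \frac{16331}{9126}$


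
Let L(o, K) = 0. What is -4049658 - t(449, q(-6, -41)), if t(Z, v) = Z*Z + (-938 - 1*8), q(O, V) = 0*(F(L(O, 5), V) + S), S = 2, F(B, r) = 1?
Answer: -4250313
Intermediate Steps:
q(O, V) = 0 (q(O, V) = 0*(1 + 2) = 0*3 = 0)
t(Z, v) = -946 + Z**2 (t(Z, v) = Z**2 + (-938 - 8) = Z**2 - 946 = -946 + Z**2)
-4049658 - t(449, q(-6, -41)) = -4049658 - (-946 + 449**2) = -4049658 - (-946 + 201601) = -4049658 - 1*200655 = -4049658 - 200655 = -4250313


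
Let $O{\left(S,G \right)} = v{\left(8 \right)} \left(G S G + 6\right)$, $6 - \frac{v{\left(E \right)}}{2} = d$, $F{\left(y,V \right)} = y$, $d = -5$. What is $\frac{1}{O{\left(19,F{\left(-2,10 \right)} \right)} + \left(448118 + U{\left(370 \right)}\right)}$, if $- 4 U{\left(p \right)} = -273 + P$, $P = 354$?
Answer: $\frac{4}{1799607} \approx 2.2227 \cdot 10^{-6}$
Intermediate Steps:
$U{\left(p \right)} = - \frac{81}{4}$ ($U{\left(p \right)} = - \frac{-273 + 354}{4} = \left(- \frac{1}{4}\right) 81 = - \frac{81}{4}$)
$v{\left(E \right)} = 22$ ($v{\left(E \right)} = 12 - -10 = 12 + 10 = 22$)
$O{\left(S,G \right)} = 132 + 22 S G^{2}$ ($O{\left(S,G \right)} = 22 \left(G S G + 6\right) = 22 \left(S G^{2} + 6\right) = 22 \left(6 + S G^{2}\right) = 132 + 22 S G^{2}$)
$\frac{1}{O{\left(19,F{\left(-2,10 \right)} \right)} + \left(448118 + U{\left(370 \right)}\right)} = \frac{1}{\left(132 + 22 \cdot 19 \left(-2\right)^{2}\right) + \left(448118 - \frac{81}{4}\right)} = \frac{1}{\left(132 + 22 \cdot 19 \cdot 4\right) + \frac{1792391}{4}} = \frac{1}{\left(132 + 1672\right) + \frac{1792391}{4}} = \frac{1}{1804 + \frac{1792391}{4}} = \frac{1}{\frac{1799607}{4}} = \frac{4}{1799607}$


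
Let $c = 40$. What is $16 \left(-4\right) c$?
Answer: $-2560$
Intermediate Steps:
$16 \left(-4\right) c = 16 \left(-4\right) 40 = \left(-64\right) 40 = -2560$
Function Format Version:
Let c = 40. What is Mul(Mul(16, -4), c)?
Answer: -2560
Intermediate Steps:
Mul(Mul(16, -4), c) = Mul(Mul(16, -4), 40) = Mul(-64, 40) = -2560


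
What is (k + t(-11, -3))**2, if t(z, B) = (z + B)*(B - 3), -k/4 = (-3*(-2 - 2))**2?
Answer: 242064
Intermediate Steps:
k = -576 (k = -4*9*(-2 - 2)**2 = -4*(-3*(-4))**2 = -4*12**2 = -4*144 = -576)
t(z, B) = (-3 + B)*(B + z) (t(z, B) = (B + z)*(-3 + B) = (-3 + B)*(B + z))
(k + t(-11, -3))**2 = (-576 + ((-3)**2 - 3*(-3) - 3*(-11) - 3*(-11)))**2 = (-576 + (9 + 9 + 33 + 33))**2 = (-576 + 84)**2 = (-492)**2 = 242064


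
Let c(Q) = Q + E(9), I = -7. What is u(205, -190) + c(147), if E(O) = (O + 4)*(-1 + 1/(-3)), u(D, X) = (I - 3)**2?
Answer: 689/3 ≈ 229.67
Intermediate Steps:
u(D, X) = 100 (u(D, X) = (-7 - 3)**2 = (-10)**2 = 100)
E(O) = -16/3 - 4*O/3 (E(O) = (4 + O)*(-1 - 1/3) = (4 + O)*(-4/3) = -16/3 - 4*O/3)
c(Q) = -52/3 + Q (c(Q) = Q + (-16/3 - 4/3*9) = Q + (-16/3 - 12) = Q - 52/3 = -52/3 + Q)
u(205, -190) + c(147) = 100 + (-52/3 + 147) = 100 + 389/3 = 689/3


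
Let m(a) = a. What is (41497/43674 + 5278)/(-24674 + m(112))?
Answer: -230552869/1072720788 ≈ -0.21492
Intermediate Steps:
(41497/43674 + 5278)/(-24674 + m(112)) = (41497/43674 + 5278)/(-24674 + 112) = (41497*(1/43674) + 5278)/(-24562) = (41497/43674 + 5278)*(-1/24562) = (230552869/43674)*(-1/24562) = -230552869/1072720788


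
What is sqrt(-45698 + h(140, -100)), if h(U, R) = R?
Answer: I*sqrt(45798) ≈ 214.0*I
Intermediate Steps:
sqrt(-45698 + h(140, -100)) = sqrt(-45698 - 100) = sqrt(-45798) = I*sqrt(45798)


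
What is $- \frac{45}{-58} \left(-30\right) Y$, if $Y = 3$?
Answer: $- \frac{2025}{29} \approx -69.828$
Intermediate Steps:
$- \frac{45}{-58} \left(-30\right) Y = - \frac{45}{-58} \left(-30\right) 3 = \left(-45\right) \left(- \frac{1}{58}\right) \left(-30\right) 3 = \frac{45}{58} \left(-30\right) 3 = \left(- \frac{675}{29}\right) 3 = - \frac{2025}{29}$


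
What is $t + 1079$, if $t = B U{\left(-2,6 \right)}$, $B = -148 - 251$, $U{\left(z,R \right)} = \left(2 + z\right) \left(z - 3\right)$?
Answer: $1079$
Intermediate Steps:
$U{\left(z,R \right)} = \left(-3 + z\right) \left(2 + z\right)$ ($U{\left(z,R \right)} = \left(2 + z\right) \left(-3 + z\right) = \left(-3 + z\right) \left(2 + z\right)$)
$B = -399$
$t = 0$ ($t = - 399 \left(-6 + \left(-2\right)^{2} - -2\right) = - 399 \left(-6 + 4 + 2\right) = \left(-399\right) 0 = 0$)
$t + 1079 = 0 + 1079 = 1079$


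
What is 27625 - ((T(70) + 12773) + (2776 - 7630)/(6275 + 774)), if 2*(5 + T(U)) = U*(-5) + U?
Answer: 105718707/7049 ≈ 14998.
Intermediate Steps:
T(U) = -5 - 2*U (T(U) = -5 + (U*(-5) + U)/2 = -5 + (-5*U + U)/2 = -5 + (-4*U)/2 = -5 - 2*U)
27625 - ((T(70) + 12773) + (2776 - 7630)/(6275 + 774)) = 27625 - (((-5 - 2*70) + 12773) + (2776 - 7630)/(6275 + 774)) = 27625 - (((-5 - 140) + 12773) - 4854/7049) = 27625 - ((-145 + 12773) - 4854*1/7049) = 27625 - (12628 - 4854/7049) = 27625 - 1*89009918/7049 = 27625 - 89009918/7049 = 105718707/7049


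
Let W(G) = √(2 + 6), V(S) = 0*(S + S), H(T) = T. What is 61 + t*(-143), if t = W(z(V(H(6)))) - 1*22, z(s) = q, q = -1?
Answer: 3207 - 286*√2 ≈ 2802.5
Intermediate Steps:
V(S) = 0 (V(S) = 0*(2*S) = 0)
z(s) = -1
W(G) = 2*√2 (W(G) = √8 = 2*√2)
t = -22 + 2*√2 (t = 2*√2 - 1*22 = 2*√2 - 22 = -22 + 2*√2 ≈ -19.172)
61 + t*(-143) = 61 + (-22 + 2*√2)*(-143) = 61 + (3146 - 286*√2) = 3207 - 286*√2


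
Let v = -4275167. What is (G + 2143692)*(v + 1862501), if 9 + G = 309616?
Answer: -5918991085134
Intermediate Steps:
G = 309607 (G = -9 + 309616 = 309607)
(G + 2143692)*(v + 1862501) = (309607 + 2143692)*(-4275167 + 1862501) = 2453299*(-2412666) = -5918991085134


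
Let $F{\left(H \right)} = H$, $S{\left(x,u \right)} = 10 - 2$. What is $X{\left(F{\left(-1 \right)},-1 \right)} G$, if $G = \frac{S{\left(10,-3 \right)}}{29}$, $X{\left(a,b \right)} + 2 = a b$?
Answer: $- \frac{8}{29} \approx -0.27586$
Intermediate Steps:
$S{\left(x,u \right)} = 8$ ($S{\left(x,u \right)} = 10 - 2 = 8$)
$X{\left(a,b \right)} = -2 + a b$
$G = \frac{8}{29} \approx 0.27586$
$X{\left(F{\left(-1 \right)},-1 \right)} G = \left(-2 - -1\right) \frac{8}{29} = \left(-2 + 1\right) \frac{8}{29} = \left(-1\right) \frac{8}{29} = - \frac{8}{29}$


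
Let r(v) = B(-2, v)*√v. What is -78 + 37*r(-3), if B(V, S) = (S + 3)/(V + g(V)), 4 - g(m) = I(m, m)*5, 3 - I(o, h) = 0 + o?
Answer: -78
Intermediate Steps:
I(o, h) = 3 - o (I(o, h) = 3 - (0 + o) = 3 - o)
g(m) = -11 + 5*m (g(m) = 4 - (3 - m)*5 = 4 - (15 - 5*m) = 4 + (-15 + 5*m) = -11 + 5*m)
B(V, S) = (3 + S)/(-11 + 6*V) (B(V, S) = (S + 3)/(V + (-11 + 5*V)) = (3 + S)/(-11 + 6*V))
r(v) = √v*(-3/23 - v/23) (r(v) = ((3 + v)/(-11 + 6*(-2)))*√v = ((3 + v)/(-11 - 12))*√v = ((3 + v)/(-23))*√v = (-(3 + v)/23)*√v = (-3/23 - v/23)*√v = √v*(-3/23 - v/23))
-78 + 37*r(-3) = -78 + 37*(√(-3)*(-3 - 1*(-3))/23) = -78 + 37*((I*√3)*(-3 + 3)/23) = -78 + 37*((1/23)*(I*√3)*0) = -78 + 37*0 = -78 + 0 = -78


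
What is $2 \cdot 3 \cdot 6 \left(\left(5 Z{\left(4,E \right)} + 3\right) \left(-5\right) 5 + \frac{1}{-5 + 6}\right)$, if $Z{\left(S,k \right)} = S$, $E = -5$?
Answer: $-20664$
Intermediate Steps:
$2 \cdot 3 \cdot 6 \left(\left(5 Z{\left(4,E \right)} + 3\right) \left(-5\right) 5 + \frac{1}{-5 + 6}\right) = 2 \cdot 3 \cdot 6 \left(\left(5 \cdot 4 + 3\right) \left(-5\right) 5 + \frac{1}{-5 + 6}\right) = 6 \cdot 6 \left(\left(20 + 3\right) \left(-5\right) 5 + 1^{-1}\right) = 6 \cdot 6 \left(23 \left(-5\right) 5 + 1\right) = 6 \cdot 6 \left(\left(-115\right) 5 + 1\right) = 6 \cdot 6 \left(-575 + 1\right) = 6 \cdot 6 \left(-574\right) = 6 \left(-3444\right) = -20664$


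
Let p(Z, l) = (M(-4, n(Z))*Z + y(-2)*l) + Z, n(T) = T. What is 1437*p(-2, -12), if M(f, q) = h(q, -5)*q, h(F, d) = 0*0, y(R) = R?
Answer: 31614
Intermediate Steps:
h(F, d) = 0
M(f, q) = 0 (M(f, q) = 0*q = 0)
p(Z, l) = Z - 2*l (p(Z, l) = (0*Z - 2*l) + Z = (0 - 2*l) + Z = -2*l + Z = Z - 2*l)
1437*p(-2, -12) = 1437*(-2 - 2*(-12)) = 1437*(-2 + 24) = 1437*22 = 31614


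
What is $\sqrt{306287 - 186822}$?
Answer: $\sqrt{119465} \approx 345.64$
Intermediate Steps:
$\sqrt{306287 - 186822} = \sqrt{119465}$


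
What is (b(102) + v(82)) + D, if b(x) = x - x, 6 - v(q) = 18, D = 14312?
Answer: 14300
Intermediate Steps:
v(q) = -12 (v(q) = 6 - 1*18 = 6 - 18 = -12)
b(x) = 0
(b(102) + v(82)) + D = (0 - 12) + 14312 = -12 + 14312 = 14300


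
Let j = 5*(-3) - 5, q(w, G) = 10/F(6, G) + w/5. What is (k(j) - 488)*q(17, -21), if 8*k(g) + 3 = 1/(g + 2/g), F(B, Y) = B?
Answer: -14921023/6030 ≈ -2474.5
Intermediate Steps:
q(w, G) = 5/3 + w/5 (q(w, G) = 10/6 + w/5 = 10*(⅙) + w*(⅕) = 5/3 + w/5)
j = -20 (j = -15 - 5 = -20)
k(g) = -3/8 + 1/(8*(g + 2/g))
(k(j) - 488)*q(17, -21) = ((-6 - 20 - 3*(-20)²)/(8*(2 + (-20)²)) - 488)*(5/3 + (⅕)*17) = ((-6 - 20 - 3*400)/(8*(2 + 400)) - 488)*(5/3 + 17/5) = ((⅛)*(-6 - 20 - 1200)/402 - 488)*(76/15) = ((⅛)*(1/402)*(-1226) - 488)*(76/15) = (-613/1608 - 488)*(76/15) = -785317/1608*76/15 = -14921023/6030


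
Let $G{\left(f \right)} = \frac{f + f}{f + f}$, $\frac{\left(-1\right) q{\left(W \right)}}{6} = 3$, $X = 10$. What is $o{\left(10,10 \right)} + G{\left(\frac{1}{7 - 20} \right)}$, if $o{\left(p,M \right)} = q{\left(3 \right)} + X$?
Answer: $-7$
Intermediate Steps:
$q{\left(W \right)} = -18$ ($q{\left(W \right)} = \left(-6\right) 3 = -18$)
$G{\left(f \right)} = 1$ ($G{\left(f \right)} = \frac{2 f}{2 f} = 2 f \frac{1}{2 f} = 1$)
$o{\left(p,M \right)} = -8$ ($o{\left(p,M \right)} = -18 + 10 = -8$)
$o{\left(10,10 \right)} + G{\left(\frac{1}{7 - 20} \right)} = -8 + 1 = -7$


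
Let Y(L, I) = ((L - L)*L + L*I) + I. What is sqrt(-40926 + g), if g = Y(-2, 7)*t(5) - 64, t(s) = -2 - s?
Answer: 3*I*sqrt(4549) ≈ 202.34*I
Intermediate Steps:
Y(L, I) = I + I*L (Y(L, I) = (0*L + I*L) + I = (0 + I*L) + I = I*L + I = I + I*L)
g = -15 (g = (7*(1 - 2))*(-2 - 1*5) - 64 = (7*(-1))*(-2 - 5) - 64 = -7*(-7) - 64 = 49 - 64 = -15)
sqrt(-40926 + g) = sqrt(-40926 - 15) = sqrt(-40941) = 3*I*sqrt(4549)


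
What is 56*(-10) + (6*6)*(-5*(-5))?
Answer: 340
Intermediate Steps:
56*(-10) + (6*6)*(-5*(-5)) = -560 + 36*25 = -560 + 900 = 340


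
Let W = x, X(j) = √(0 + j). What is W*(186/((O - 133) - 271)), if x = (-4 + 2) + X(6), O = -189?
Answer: 372/593 - 186*√6/593 ≈ -0.14099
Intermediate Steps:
X(j) = √j
x = -2 + √6 (x = (-4 + 2) + √6 = -2 + √6 ≈ 0.44949)
W = -2 + √6 ≈ 0.44949
W*(186/((O - 133) - 271)) = (-2 + √6)*(186/((-189 - 133) - 271)) = (-2 + √6)*(186/(-322 - 271)) = (-2 + √6)*(186/(-593)) = (-2 + √6)*(186*(-1/593)) = (-2 + √6)*(-186/593) = 372/593 - 186*√6/593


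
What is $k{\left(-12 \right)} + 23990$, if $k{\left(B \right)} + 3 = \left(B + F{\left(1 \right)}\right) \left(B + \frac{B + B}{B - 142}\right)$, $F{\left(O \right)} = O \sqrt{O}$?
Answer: $\frac{168821}{7} \approx 24117.0$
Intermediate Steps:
$F{\left(O \right)} = O^{\frac{3}{2}}$
$k{\left(B \right)} = -3 + \left(1 + B\right) \left(B + \frac{2 B}{-142 + B}\right)$ ($k{\left(B \right)} = -3 + \left(B + 1^{\frac{3}{2}}\right) \left(B + \frac{B + B}{B - 142}\right) = -3 + \left(B + 1\right) \left(B + \frac{2 B}{-142 + B}\right) = -3 + \left(1 + B\right) \left(B + \frac{2 B}{-142 + B}\right)$)
$k{\left(-12 \right)} + 23990 = \frac{426 + \left(-12\right)^{3} - -1716 - 139 \left(-12\right)^{2}}{-142 - 12} + 23990 = \frac{426 - 1728 + 1716 - 20016}{-154} + 23990 = - \frac{426 - 1728 + 1716 - 20016}{154} + 23990 = \left(- \frac{1}{154}\right) \left(-19602\right) + 23990 = \frac{891}{7} + 23990 = \frac{168821}{7}$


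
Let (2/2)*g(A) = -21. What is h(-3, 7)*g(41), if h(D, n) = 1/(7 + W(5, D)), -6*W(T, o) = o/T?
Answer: -210/71 ≈ -2.9577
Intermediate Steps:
g(A) = -21
W(T, o) = -o/(6*T)
h(D, n) = 1/(7 - D/30) (h(D, n) = 1/(7 - ⅙*D/5) = 1/(7 - ⅙*D*⅕) = 1/(7 - D/30))
h(-3, 7)*g(41) = -30/(-210 - 3)*(-21) = -30/(-213)*(-21) = -30*(-1/213)*(-21) = (10/71)*(-21) = -210/71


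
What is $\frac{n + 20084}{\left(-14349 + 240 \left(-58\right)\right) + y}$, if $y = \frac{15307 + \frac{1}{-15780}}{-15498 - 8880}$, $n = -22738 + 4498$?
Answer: $- \frac{709358844960}{10874897286419} \approx -0.065229$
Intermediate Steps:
$n = -18240$
$y = - \frac{241544459}{384684840}$ ($y = \frac{15307 - \frac{1}{15780}}{-24378} = \frac{241544459}{15780} \left(- \frac{1}{24378}\right) = - \frac{241544459}{384684840} \approx -0.6279$)
$\frac{n + 20084}{\left(-14349 + 240 \left(-58\right)\right) + y} = \frac{-18240 + 20084}{\left(-14349 + 240 \left(-58\right)\right) - \frac{241544459}{384684840}} = \frac{1844}{\left(-14349 - 13920\right) - \frac{241544459}{384684840}} = \frac{1844}{-28269 - \frac{241544459}{384684840}} = \frac{1844}{- \frac{10874897286419}{384684840}} = 1844 \left(- \frac{384684840}{10874897286419}\right) = - \frac{709358844960}{10874897286419}$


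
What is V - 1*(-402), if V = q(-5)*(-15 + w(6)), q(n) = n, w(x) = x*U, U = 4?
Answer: 357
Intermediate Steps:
w(x) = 4*x (w(x) = x*4 = 4*x)
V = -45 (V = -5*(-15 + 4*6) = -5*(-15 + 24) = -5*9 = -45)
V - 1*(-402) = -45 - 1*(-402) = -45 + 402 = 357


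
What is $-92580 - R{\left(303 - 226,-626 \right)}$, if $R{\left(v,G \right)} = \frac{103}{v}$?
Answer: $- \frac{7128763}{77} \approx -92581.0$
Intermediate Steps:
$-92580 - R{\left(303 - 226,-626 \right)} = -92580 - \frac{103}{303 - 226} = -92580 - \frac{103}{77} = - \frac{7128763}{77}$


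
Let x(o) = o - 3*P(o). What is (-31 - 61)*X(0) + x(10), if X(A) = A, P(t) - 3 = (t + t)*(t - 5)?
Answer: -299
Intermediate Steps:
P(t) = 3 + 2*t*(-5 + t) (P(t) = 3 + (t + t)*(t - 5) = 3 + (2*t)*(-5 + t) = 3 + 2*t*(-5 + t))
x(o) = -9 - 6*o² + 31*o (x(o) = o - 3*(3 - 10*o + 2*o²) = o + (-9 - 6*o² + 30*o) = -9 - 6*o² + 31*o)
(-31 - 61)*X(0) + x(10) = (-31 - 61)*0 + (-9 - 6*10² + 31*10) = -92*0 + (-9 - 6*100 + 310) = 0 + (-9 - 600 + 310) = 0 - 299 = -299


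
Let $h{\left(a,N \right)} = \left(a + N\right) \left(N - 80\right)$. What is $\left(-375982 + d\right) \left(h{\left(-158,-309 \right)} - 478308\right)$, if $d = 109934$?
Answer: $78921808960$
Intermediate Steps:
$h{\left(a,N \right)} = \left(-80 + N\right) \left(N + a\right)$ ($h{\left(a,N \right)} = \left(N + a\right) \left(-80 + N\right) = \left(-80 + N\right) \left(N + a\right)$)
$\left(-375982 + d\right) \left(h{\left(-158,-309 \right)} - 478308\right) = \left(-375982 + 109934\right) \left(\left(\left(-309\right)^{2} - -24720 - -12640 - -48822\right) - 478308\right) = - 266048 \left(\left(95481 + 24720 + 12640 + 48822\right) - 478308\right) = - 266048 \left(181663 - 478308\right) = \left(-266048\right) \left(-296645\right) = 78921808960$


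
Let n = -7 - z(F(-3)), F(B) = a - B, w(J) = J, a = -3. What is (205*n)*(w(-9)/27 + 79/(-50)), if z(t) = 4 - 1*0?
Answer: 129437/30 ≈ 4314.6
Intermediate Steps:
F(B) = -3 - B
z(t) = 4 (z(t) = 4 + 0 = 4)
n = -11 (n = -7 - 1*4 = -7 - 4 = -11)
(205*n)*(w(-9)/27 + 79/(-50)) = (205*(-11))*(-9/27 + 79/(-50)) = -2255*(-9*1/27 + 79*(-1/50)) = -2255*(-⅓ - 79/50) = -2255*(-287/150) = 129437/30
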